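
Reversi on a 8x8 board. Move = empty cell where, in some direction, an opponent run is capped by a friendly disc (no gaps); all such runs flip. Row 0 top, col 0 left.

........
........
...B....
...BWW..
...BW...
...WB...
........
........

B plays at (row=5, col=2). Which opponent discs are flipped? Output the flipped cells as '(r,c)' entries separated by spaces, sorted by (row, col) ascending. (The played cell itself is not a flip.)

Answer: (5,3)

Derivation:
Dir NW: first cell '.' (not opp) -> no flip
Dir N: first cell '.' (not opp) -> no flip
Dir NE: first cell 'B' (not opp) -> no flip
Dir W: first cell '.' (not opp) -> no flip
Dir E: opp run (5,3) capped by B -> flip
Dir SW: first cell '.' (not opp) -> no flip
Dir S: first cell '.' (not opp) -> no flip
Dir SE: first cell '.' (not opp) -> no flip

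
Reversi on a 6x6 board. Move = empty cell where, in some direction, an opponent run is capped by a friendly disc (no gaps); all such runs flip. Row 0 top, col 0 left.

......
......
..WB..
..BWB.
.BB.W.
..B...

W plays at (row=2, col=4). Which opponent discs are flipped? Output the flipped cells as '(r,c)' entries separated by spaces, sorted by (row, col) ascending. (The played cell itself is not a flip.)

Dir NW: first cell '.' (not opp) -> no flip
Dir N: first cell '.' (not opp) -> no flip
Dir NE: first cell '.' (not opp) -> no flip
Dir W: opp run (2,3) capped by W -> flip
Dir E: first cell '.' (not opp) -> no flip
Dir SW: first cell 'W' (not opp) -> no flip
Dir S: opp run (3,4) capped by W -> flip
Dir SE: first cell '.' (not opp) -> no flip

Answer: (2,3) (3,4)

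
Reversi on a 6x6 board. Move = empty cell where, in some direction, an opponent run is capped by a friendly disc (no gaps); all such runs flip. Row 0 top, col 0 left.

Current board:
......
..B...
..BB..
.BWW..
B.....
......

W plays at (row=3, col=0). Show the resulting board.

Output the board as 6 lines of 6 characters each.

Place W at (3,0); scan 8 dirs for brackets.
Dir NW: edge -> no flip
Dir N: first cell '.' (not opp) -> no flip
Dir NE: first cell '.' (not opp) -> no flip
Dir W: edge -> no flip
Dir E: opp run (3,1) capped by W -> flip
Dir SW: edge -> no flip
Dir S: opp run (4,0), next='.' -> no flip
Dir SE: first cell '.' (not opp) -> no flip
All flips: (3,1)

Answer: ......
..B...
..BB..
WWWW..
B.....
......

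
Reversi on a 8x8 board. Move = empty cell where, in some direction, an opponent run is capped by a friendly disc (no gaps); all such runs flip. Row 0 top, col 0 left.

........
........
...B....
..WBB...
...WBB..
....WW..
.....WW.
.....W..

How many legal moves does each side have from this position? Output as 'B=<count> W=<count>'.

-- B to move --
(2,1): no bracket -> illegal
(2,2): no bracket -> illegal
(3,1): flips 1 -> legal
(4,1): flips 1 -> legal
(4,2): flips 1 -> legal
(4,6): no bracket -> illegal
(5,2): flips 1 -> legal
(5,3): flips 1 -> legal
(5,6): no bracket -> illegal
(5,7): no bracket -> illegal
(6,3): flips 1 -> legal
(6,4): flips 1 -> legal
(6,7): no bracket -> illegal
(7,4): no bracket -> illegal
(7,6): no bracket -> illegal
(7,7): flips 2 -> legal
B mobility = 8
-- W to move --
(1,2): no bracket -> illegal
(1,3): flips 2 -> legal
(1,4): flips 1 -> legal
(2,2): flips 2 -> legal
(2,4): flips 2 -> legal
(2,5): flips 1 -> legal
(3,5): flips 3 -> legal
(3,6): flips 1 -> legal
(4,2): no bracket -> illegal
(4,6): flips 2 -> legal
(5,3): no bracket -> illegal
(5,6): no bracket -> illegal
W mobility = 8

Answer: B=8 W=8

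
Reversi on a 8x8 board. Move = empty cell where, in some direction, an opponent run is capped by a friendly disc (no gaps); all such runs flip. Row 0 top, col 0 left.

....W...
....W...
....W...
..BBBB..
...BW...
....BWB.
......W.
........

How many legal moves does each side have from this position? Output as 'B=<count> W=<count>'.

Answer: B=6 W=7

Derivation:
-- B to move --
(0,3): no bracket -> illegal
(0,5): no bracket -> illegal
(1,3): flips 1 -> legal
(1,5): flips 1 -> legal
(2,3): no bracket -> illegal
(2,5): no bracket -> illegal
(4,5): flips 1 -> legal
(4,6): no bracket -> illegal
(5,3): flips 1 -> legal
(5,7): no bracket -> illegal
(6,4): no bracket -> illegal
(6,5): no bracket -> illegal
(6,7): no bracket -> illegal
(7,5): no bracket -> illegal
(7,6): flips 1 -> legal
(7,7): flips 3 -> legal
B mobility = 6
-- W to move --
(2,1): no bracket -> illegal
(2,2): flips 1 -> legal
(2,3): no bracket -> illegal
(2,5): no bracket -> illegal
(2,6): flips 1 -> legal
(3,1): no bracket -> illegal
(3,6): no bracket -> illegal
(4,1): no bracket -> illegal
(4,2): flips 2 -> legal
(4,5): no bracket -> illegal
(4,6): flips 2 -> legal
(4,7): no bracket -> illegal
(5,2): no bracket -> illegal
(5,3): flips 1 -> legal
(5,7): flips 1 -> legal
(6,3): no bracket -> illegal
(6,4): flips 1 -> legal
(6,5): no bracket -> illegal
(6,7): no bracket -> illegal
W mobility = 7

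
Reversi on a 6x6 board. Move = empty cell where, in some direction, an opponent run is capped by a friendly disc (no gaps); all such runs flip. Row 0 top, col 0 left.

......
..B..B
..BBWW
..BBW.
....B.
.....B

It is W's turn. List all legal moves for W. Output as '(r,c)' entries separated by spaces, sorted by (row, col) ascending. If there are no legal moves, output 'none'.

(0,1): flips 2 -> legal
(0,2): no bracket -> illegal
(0,3): no bracket -> illegal
(0,4): no bracket -> illegal
(0,5): flips 1 -> legal
(1,1): no bracket -> illegal
(1,3): no bracket -> illegal
(1,4): no bracket -> illegal
(2,1): flips 2 -> legal
(3,1): flips 2 -> legal
(3,5): no bracket -> illegal
(4,1): no bracket -> illegal
(4,2): flips 1 -> legal
(4,3): no bracket -> illegal
(4,5): no bracket -> illegal
(5,3): no bracket -> illegal
(5,4): flips 1 -> legal

Answer: (0,1) (0,5) (2,1) (3,1) (4,2) (5,4)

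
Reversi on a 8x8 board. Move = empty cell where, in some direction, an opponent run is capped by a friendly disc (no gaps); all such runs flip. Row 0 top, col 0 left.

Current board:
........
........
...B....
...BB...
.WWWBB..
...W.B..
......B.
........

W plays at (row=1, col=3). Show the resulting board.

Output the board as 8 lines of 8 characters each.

Answer: ........
...W....
...W....
...WB...
.WWWBB..
...W.B..
......B.
........

Derivation:
Place W at (1,3); scan 8 dirs for brackets.
Dir NW: first cell '.' (not opp) -> no flip
Dir N: first cell '.' (not opp) -> no flip
Dir NE: first cell '.' (not opp) -> no flip
Dir W: first cell '.' (not opp) -> no flip
Dir E: first cell '.' (not opp) -> no flip
Dir SW: first cell '.' (not opp) -> no flip
Dir S: opp run (2,3) (3,3) capped by W -> flip
Dir SE: first cell '.' (not opp) -> no flip
All flips: (2,3) (3,3)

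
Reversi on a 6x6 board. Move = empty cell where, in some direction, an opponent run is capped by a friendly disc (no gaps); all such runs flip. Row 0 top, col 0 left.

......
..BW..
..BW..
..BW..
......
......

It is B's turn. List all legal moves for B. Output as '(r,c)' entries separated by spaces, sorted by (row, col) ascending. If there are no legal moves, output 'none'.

(0,2): no bracket -> illegal
(0,3): no bracket -> illegal
(0,4): flips 1 -> legal
(1,4): flips 2 -> legal
(2,4): flips 1 -> legal
(3,4): flips 2 -> legal
(4,2): no bracket -> illegal
(4,3): no bracket -> illegal
(4,4): flips 1 -> legal

Answer: (0,4) (1,4) (2,4) (3,4) (4,4)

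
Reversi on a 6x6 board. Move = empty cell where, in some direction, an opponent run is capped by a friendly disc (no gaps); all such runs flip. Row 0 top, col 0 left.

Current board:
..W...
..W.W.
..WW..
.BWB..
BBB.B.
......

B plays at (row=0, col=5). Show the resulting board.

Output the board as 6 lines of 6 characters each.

Place B at (0,5); scan 8 dirs for brackets.
Dir NW: edge -> no flip
Dir N: edge -> no flip
Dir NE: edge -> no flip
Dir W: first cell '.' (not opp) -> no flip
Dir E: edge -> no flip
Dir SW: opp run (1,4) (2,3) (3,2) capped by B -> flip
Dir S: first cell '.' (not opp) -> no flip
Dir SE: edge -> no flip
All flips: (1,4) (2,3) (3,2)

Answer: ..W..B
..W.B.
..WB..
.BBB..
BBB.B.
......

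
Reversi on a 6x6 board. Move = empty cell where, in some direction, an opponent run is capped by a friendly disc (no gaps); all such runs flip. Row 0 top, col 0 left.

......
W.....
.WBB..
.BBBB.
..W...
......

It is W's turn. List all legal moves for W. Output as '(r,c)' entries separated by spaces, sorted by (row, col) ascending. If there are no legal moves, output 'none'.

(1,1): no bracket -> illegal
(1,2): flips 2 -> legal
(1,3): no bracket -> illegal
(1,4): no bracket -> illegal
(2,0): flips 1 -> legal
(2,4): flips 3 -> legal
(2,5): no bracket -> illegal
(3,0): no bracket -> illegal
(3,5): no bracket -> illegal
(4,0): no bracket -> illegal
(4,1): flips 1 -> legal
(4,3): flips 1 -> legal
(4,4): no bracket -> illegal
(4,5): no bracket -> illegal

Answer: (1,2) (2,0) (2,4) (4,1) (4,3)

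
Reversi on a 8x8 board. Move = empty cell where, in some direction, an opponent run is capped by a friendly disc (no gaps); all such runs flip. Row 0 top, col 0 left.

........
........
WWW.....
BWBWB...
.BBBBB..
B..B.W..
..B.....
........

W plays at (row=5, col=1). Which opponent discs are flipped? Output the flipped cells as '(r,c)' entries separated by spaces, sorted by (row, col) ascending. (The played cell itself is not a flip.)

Answer: (4,1) (4,2)

Derivation:
Dir NW: first cell '.' (not opp) -> no flip
Dir N: opp run (4,1) capped by W -> flip
Dir NE: opp run (4,2) capped by W -> flip
Dir W: opp run (5,0), next=edge -> no flip
Dir E: first cell '.' (not opp) -> no flip
Dir SW: first cell '.' (not opp) -> no flip
Dir S: first cell '.' (not opp) -> no flip
Dir SE: opp run (6,2), next='.' -> no flip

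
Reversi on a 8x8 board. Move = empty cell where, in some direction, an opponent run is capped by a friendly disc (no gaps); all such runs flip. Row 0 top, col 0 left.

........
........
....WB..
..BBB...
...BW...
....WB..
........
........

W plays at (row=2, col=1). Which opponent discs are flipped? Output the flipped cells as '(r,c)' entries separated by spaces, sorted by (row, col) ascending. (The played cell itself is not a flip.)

Dir NW: first cell '.' (not opp) -> no flip
Dir N: first cell '.' (not opp) -> no flip
Dir NE: first cell '.' (not opp) -> no flip
Dir W: first cell '.' (not opp) -> no flip
Dir E: first cell '.' (not opp) -> no flip
Dir SW: first cell '.' (not opp) -> no flip
Dir S: first cell '.' (not opp) -> no flip
Dir SE: opp run (3,2) (4,3) capped by W -> flip

Answer: (3,2) (4,3)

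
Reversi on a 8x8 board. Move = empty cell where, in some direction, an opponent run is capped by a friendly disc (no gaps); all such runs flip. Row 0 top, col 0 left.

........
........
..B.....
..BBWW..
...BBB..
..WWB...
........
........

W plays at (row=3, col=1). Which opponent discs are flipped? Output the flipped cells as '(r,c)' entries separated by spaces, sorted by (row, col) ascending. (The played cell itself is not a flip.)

Answer: (3,2) (3,3)

Derivation:
Dir NW: first cell '.' (not opp) -> no flip
Dir N: first cell '.' (not opp) -> no flip
Dir NE: opp run (2,2), next='.' -> no flip
Dir W: first cell '.' (not opp) -> no flip
Dir E: opp run (3,2) (3,3) capped by W -> flip
Dir SW: first cell '.' (not opp) -> no flip
Dir S: first cell '.' (not opp) -> no flip
Dir SE: first cell '.' (not opp) -> no flip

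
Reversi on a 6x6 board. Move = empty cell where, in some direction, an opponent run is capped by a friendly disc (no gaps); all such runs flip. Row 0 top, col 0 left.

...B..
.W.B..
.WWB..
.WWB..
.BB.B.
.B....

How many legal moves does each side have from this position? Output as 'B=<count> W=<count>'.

Answer: B=6 W=8

Derivation:
-- B to move --
(0,0): flips 2 -> legal
(0,1): flips 3 -> legal
(0,2): no bracket -> illegal
(1,0): no bracket -> illegal
(1,2): flips 2 -> legal
(2,0): flips 3 -> legal
(3,0): flips 2 -> legal
(4,0): flips 2 -> legal
(4,3): no bracket -> illegal
B mobility = 6
-- W to move --
(0,2): no bracket -> illegal
(0,4): flips 1 -> legal
(1,2): no bracket -> illegal
(1,4): flips 1 -> legal
(2,4): flips 1 -> legal
(3,0): no bracket -> illegal
(3,4): flips 1 -> legal
(3,5): no bracket -> illegal
(4,0): no bracket -> illegal
(4,3): no bracket -> illegal
(4,5): no bracket -> illegal
(5,0): flips 1 -> legal
(5,2): flips 1 -> legal
(5,3): flips 1 -> legal
(5,4): no bracket -> illegal
(5,5): flips 2 -> legal
W mobility = 8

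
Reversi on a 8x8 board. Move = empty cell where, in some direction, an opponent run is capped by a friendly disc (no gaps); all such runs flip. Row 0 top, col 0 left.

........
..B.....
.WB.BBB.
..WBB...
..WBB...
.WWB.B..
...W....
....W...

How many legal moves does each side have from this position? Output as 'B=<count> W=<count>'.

-- B to move --
(1,0): flips 2 -> legal
(1,1): no bracket -> illegal
(2,0): flips 1 -> legal
(2,3): no bracket -> illegal
(3,0): flips 1 -> legal
(3,1): flips 2 -> legal
(4,0): no bracket -> illegal
(4,1): flips 1 -> legal
(5,0): flips 2 -> legal
(5,4): no bracket -> illegal
(6,0): flips 2 -> legal
(6,1): flips 1 -> legal
(6,2): flips 3 -> legal
(6,4): no bracket -> illegal
(6,5): no bracket -> illegal
(7,2): no bracket -> illegal
(7,3): flips 1 -> legal
(7,5): no bracket -> illegal
B mobility = 10
-- W to move --
(0,1): no bracket -> illegal
(0,2): flips 2 -> legal
(0,3): flips 1 -> legal
(1,1): no bracket -> illegal
(1,3): no bracket -> illegal
(1,4): no bracket -> illegal
(1,5): flips 2 -> legal
(1,6): flips 3 -> legal
(1,7): no bracket -> illegal
(2,3): flips 4 -> legal
(2,7): no bracket -> illegal
(3,1): no bracket -> illegal
(3,5): flips 2 -> legal
(3,6): no bracket -> illegal
(3,7): no bracket -> illegal
(4,5): flips 2 -> legal
(4,6): no bracket -> illegal
(5,4): flips 2 -> legal
(5,6): no bracket -> illegal
(6,2): no bracket -> illegal
(6,4): flips 1 -> legal
(6,5): no bracket -> illegal
(6,6): no bracket -> illegal
W mobility = 9

Answer: B=10 W=9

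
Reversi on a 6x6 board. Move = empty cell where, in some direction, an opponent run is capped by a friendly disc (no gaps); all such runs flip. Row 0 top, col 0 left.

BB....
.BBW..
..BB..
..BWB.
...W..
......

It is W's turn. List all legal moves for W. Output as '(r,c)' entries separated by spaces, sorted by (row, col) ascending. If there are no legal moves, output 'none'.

Answer: (1,0) (2,1) (2,5) (3,1) (3,5)

Derivation:
(0,2): no bracket -> illegal
(0,3): no bracket -> illegal
(1,0): flips 2 -> legal
(1,4): no bracket -> illegal
(2,0): no bracket -> illegal
(2,1): flips 1 -> legal
(2,4): no bracket -> illegal
(2,5): flips 1 -> legal
(3,1): flips 2 -> legal
(3,5): flips 1 -> legal
(4,1): no bracket -> illegal
(4,2): no bracket -> illegal
(4,4): no bracket -> illegal
(4,5): no bracket -> illegal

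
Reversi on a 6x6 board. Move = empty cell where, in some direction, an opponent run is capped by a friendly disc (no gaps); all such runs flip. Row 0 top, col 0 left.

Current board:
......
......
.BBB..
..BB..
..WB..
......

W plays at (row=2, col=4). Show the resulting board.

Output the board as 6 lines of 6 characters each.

Place W at (2,4); scan 8 dirs for brackets.
Dir NW: first cell '.' (not opp) -> no flip
Dir N: first cell '.' (not opp) -> no flip
Dir NE: first cell '.' (not opp) -> no flip
Dir W: opp run (2,3) (2,2) (2,1), next='.' -> no flip
Dir E: first cell '.' (not opp) -> no flip
Dir SW: opp run (3,3) capped by W -> flip
Dir S: first cell '.' (not opp) -> no flip
Dir SE: first cell '.' (not opp) -> no flip
All flips: (3,3)

Answer: ......
......
.BBBW.
..BW..
..WB..
......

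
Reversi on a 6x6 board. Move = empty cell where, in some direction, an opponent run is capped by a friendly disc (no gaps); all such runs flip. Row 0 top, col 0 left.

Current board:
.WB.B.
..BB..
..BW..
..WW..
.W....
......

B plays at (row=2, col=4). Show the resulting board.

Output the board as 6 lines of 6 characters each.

Place B at (2,4); scan 8 dirs for brackets.
Dir NW: first cell 'B' (not opp) -> no flip
Dir N: first cell '.' (not opp) -> no flip
Dir NE: first cell '.' (not opp) -> no flip
Dir W: opp run (2,3) capped by B -> flip
Dir E: first cell '.' (not opp) -> no flip
Dir SW: opp run (3,3), next='.' -> no flip
Dir S: first cell '.' (not opp) -> no flip
Dir SE: first cell '.' (not opp) -> no flip
All flips: (2,3)

Answer: .WB.B.
..BB..
..BBB.
..WW..
.W....
......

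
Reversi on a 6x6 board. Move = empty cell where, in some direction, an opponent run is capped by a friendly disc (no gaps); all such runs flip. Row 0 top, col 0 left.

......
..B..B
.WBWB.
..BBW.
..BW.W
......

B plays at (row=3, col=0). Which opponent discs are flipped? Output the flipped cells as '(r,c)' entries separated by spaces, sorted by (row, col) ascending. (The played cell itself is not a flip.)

Dir NW: edge -> no flip
Dir N: first cell '.' (not opp) -> no flip
Dir NE: opp run (2,1) capped by B -> flip
Dir W: edge -> no flip
Dir E: first cell '.' (not opp) -> no flip
Dir SW: edge -> no flip
Dir S: first cell '.' (not opp) -> no flip
Dir SE: first cell '.' (not opp) -> no flip

Answer: (2,1)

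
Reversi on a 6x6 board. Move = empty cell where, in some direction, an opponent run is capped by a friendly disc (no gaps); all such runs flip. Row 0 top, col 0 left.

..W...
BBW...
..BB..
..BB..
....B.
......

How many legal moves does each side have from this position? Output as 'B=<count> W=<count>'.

Answer: B=2 W=3

Derivation:
-- B to move --
(0,1): flips 1 -> legal
(0,3): no bracket -> illegal
(1,3): flips 1 -> legal
(2,1): no bracket -> illegal
B mobility = 2
-- W to move --
(0,0): no bracket -> illegal
(0,1): no bracket -> illegal
(1,3): no bracket -> illegal
(1,4): no bracket -> illegal
(2,0): flips 1 -> legal
(2,1): no bracket -> illegal
(2,4): no bracket -> illegal
(3,1): no bracket -> illegal
(3,4): flips 1 -> legal
(3,5): no bracket -> illegal
(4,1): no bracket -> illegal
(4,2): flips 2 -> legal
(4,3): no bracket -> illegal
(4,5): no bracket -> illegal
(5,3): no bracket -> illegal
(5,4): no bracket -> illegal
(5,5): no bracket -> illegal
W mobility = 3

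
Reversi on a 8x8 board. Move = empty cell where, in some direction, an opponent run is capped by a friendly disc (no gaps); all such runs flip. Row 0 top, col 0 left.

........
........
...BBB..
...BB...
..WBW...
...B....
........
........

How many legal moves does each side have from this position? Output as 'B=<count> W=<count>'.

Answer: B=7 W=5

Derivation:
-- B to move --
(3,1): flips 1 -> legal
(3,2): no bracket -> illegal
(3,5): flips 1 -> legal
(4,1): flips 1 -> legal
(4,5): flips 1 -> legal
(5,1): flips 1 -> legal
(5,2): no bracket -> illegal
(5,4): flips 1 -> legal
(5,5): flips 1 -> legal
B mobility = 7
-- W to move --
(1,2): no bracket -> illegal
(1,3): no bracket -> illegal
(1,4): flips 2 -> legal
(1,5): flips 2 -> legal
(1,6): no bracket -> illegal
(2,2): flips 1 -> legal
(2,6): no bracket -> illegal
(3,2): no bracket -> illegal
(3,5): no bracket -> illegal
(3,6): no bracket -> illegal
(4,5): no bracket -> illegal
(5,2): no bracket -> illegal
(5,4): no bracket -> illegal
(6,2): flips 1 -> legal
(6,3): no bracket -> illegal
(6,4): flips 1 -> legal
W mobility = 5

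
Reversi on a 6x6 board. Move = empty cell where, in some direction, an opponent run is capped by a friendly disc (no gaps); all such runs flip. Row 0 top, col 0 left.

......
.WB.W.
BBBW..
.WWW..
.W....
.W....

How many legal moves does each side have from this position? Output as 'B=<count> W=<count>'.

-- B to move --
(0,0): flips 1 -> legal
(0,1): flips 1 -> legal
(0,2): flips 1 -> legal
(0,3): no bracket -> illegal
(0,4): no bracket -> illegal
(0,5): no bracket -> illegal
(1,0): flips 1 -> legal
(1,3): no bracket -> illegal
(1,5): no bracket -> illegal
(2,4): flips 1 -> legal
(2,5): no bracket -> illegal
(3,0): no bracket -> illegal
(3,4): flips 1 -> legal
(4,0): flips 1 -> legal
(4,2): flips 2 -> legal
(4,3): flips 1 -> legal
(4,4): flips 1 -> legal
(5,0): no bracket -> illegal
(5,2): no bracket -> illegal
B mobility = 10
-- W to move --
(0,1): flips 1 -> legal
(0,2): flips 2 -> legal
(0,3): no bracket -> illegal
(1,0): flips 1 -> legal
(1,3): flips 2 -> legal
(3,0): no bracket -> illegal
W mobility = 4

Answer: B=10 W=4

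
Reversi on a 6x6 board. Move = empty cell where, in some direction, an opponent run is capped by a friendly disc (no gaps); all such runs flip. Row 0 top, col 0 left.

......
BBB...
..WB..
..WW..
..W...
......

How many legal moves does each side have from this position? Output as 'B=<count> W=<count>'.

Answer: B=5 W=5

Derivation:
-- B to move --
(1,3): no bracket -> illegal
(2,1): flips 1 -> legal
(2,4): no bracket -> illegal
(3,1): no bracket -> illegal
(3,4): no bracket -> illegal
(4,1): flips 1 -> legal
(4,3): flips 1 -> legal
(4,4): flips 2 -> legal
(5,1): no bracket -> illegal
(5,2): flips 3 -> legal
(5,3): no bracket -> illegal
B mobility = 5
-- W to move --
(0,0): flips 1 -> legal
(0,1): no bracket -> illegal
(0,2): flips 1 -> legal
(0,3): no bracket -> illegal
(1,3): flips 1 -> legal
(1,4): flips 1 -> legal
(2,0): no bracket -> illegal
(2,1): no bracket -> illegal
(2,4): flips 1 -> legal
(3,4): no bracket -> illegal
W mobility = 5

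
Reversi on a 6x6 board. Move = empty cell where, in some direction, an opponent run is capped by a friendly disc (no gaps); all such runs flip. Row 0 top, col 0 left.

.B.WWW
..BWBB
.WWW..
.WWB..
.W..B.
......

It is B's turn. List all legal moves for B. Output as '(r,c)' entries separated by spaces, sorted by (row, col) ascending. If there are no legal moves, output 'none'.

(0,2): no bracket -> illegal
(1,0): no bracket -> illegal
(1,1): flips 1 -> legal
(2,0): no bracket -> illegal
(2,4): no bracket -> illegal
(3,0): flips 3 -> legal
(3,4): flips 1 -> legal
(4,0): no bracket -> illegal
(4,2): flips 2 -> legal
(4,3): no bracket -> illegal
(5,0): flips 3 -> legal
(5,1): no bracket -> illegal
(5,2): no bracket -> illegal

Answer: (1,1) (3,0) (3,4) (4,2) (5,0)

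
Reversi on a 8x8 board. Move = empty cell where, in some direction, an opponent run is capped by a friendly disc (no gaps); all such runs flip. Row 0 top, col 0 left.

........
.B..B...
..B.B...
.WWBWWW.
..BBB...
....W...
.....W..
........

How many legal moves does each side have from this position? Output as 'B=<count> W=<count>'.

-- B to move --
(2,0): flips 1 -> legal
(2,1): flips 1 -> legal
(2,3): no bracket -> illegal
(2,5): flips 1 -> legal
(2,6): flips 1 -> legal
(2,7): no bracket -> illegal
(3,0): flips 2 -> legal
(3,7): flips 3 -> legal
(4,0): flips 1 -> legal
(4,1): no bracket -> illegal
(4,5): no bracket -> illegal
(4,6): flips 1 -> legal
(4,7): no bracket -> illegal
(5,3): no bracket -> illegal
(5,5): no bracket -> illegal
(5,6): no bracket -> illegal
(6,3): no bracket -> illegal
(6,4): flips 1 -> legal
(6,6): no bracket -> illegal
(7,4): no bracket -> illegal
(7,5): no bracket -> illegal
(7,6): flips 2 -> legal
B mobility = 10
-- W to move --
(0,0): no bracket -> illegal
(0,1): no bracket -> illegal
(0,2): no bracket -> illegal
(0,3): no bracket -> illegal
(0,4): flips 2 -> legal
(0,5): no bracket -> illegal
(1,0): no bracket -> illegal
(1,2): flips 1 -> legal
(1,3): flips 2 -> legal
(1,5): no bracket -> illegal
(2,0): no bracket -> illegal
(2,1): no bracket -> illegal
(2,3): no bracket -> illegal
(2,5): no bracket -> illegal
(4,1): no bracket -> illegal
(4,5): no bracket -> illegal
(5,1): no bracket -> illegal
(5,2): flips 2 -> legal
(5,3): flips 2 -> legal
(5,5): no bracket -> illegal
W mobility = 5

Answer: B=10 W=5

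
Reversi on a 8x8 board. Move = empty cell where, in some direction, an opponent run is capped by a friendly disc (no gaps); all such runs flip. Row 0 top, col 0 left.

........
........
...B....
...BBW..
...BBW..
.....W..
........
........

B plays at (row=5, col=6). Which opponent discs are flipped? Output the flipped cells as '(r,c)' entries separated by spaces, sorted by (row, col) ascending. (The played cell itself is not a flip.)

Answer: (4,5)

Derivation:
Dir NW: opp run (4,5) capped by B -> flip
Dir N: first cell '.' (not opp) -> no flip
Dir NE: first cell '.' (not opp) -> no flip
Dir W: opp run (5,5), next='.' -> no flip
Dir E: first cell '.' (not opp) -> no flip
Dir SW: first cell '.' (not opp) -> no flip
Dir S: first cell '.' (not opp) -> no flip
Dir SE: first cell '.' (not opp) -> no flip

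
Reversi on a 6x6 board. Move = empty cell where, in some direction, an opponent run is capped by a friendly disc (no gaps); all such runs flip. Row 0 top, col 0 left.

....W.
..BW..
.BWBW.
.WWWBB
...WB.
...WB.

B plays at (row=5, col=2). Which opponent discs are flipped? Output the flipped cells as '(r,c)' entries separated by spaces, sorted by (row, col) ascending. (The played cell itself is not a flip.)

Dir NW: first cell '.' (not opp) -> no flip
Dir N: first cell '.' (not opp) -> no flip
Dir NE: opp run (4,3) capped by B -> flip
Dir W: first cell '.' (not opp) -> no flip
Dir E: opp run (5,3) capped by B -> flip
Dir SW: edge -> no flip
Dir S: edge -> no flip
Dir SE: edge -> no flip

Answer: (4,3) (5,3)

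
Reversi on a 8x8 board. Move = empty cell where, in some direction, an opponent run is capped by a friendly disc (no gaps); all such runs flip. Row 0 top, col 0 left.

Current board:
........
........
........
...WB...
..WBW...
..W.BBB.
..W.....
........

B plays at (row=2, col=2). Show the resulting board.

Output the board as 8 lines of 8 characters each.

Answer: ........
........
..B.....
...BB...
..WBB...
..W.BBB.
..W.....
........

Derivation:
Place B at (2,2); scan 8 dirs for brackets.
Dir NW: first cell '.' (not opp) -> no flip
Dir N: first cell '.' (not opp) -> no flip
Dir NE: first cell '.' (not opp) -> no flip
Dir W: first cell '.' (not opp) -> no flip
Dir E: first cell '.' (not opp) -> no flip
Dir SW: first cell '.' (not opp) -> no flip
Dir S: first cell '.' (not opp) -> no flip
Dir SE: opp run (3,3) (4,4) capped by B -> flip
All flips: (3,3) (4,4)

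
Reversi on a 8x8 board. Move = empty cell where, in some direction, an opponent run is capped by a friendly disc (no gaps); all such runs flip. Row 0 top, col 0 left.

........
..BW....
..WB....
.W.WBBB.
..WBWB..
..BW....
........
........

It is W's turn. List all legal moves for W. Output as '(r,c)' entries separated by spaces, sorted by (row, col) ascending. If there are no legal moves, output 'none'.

Answer: (0,2) (1,1) (2,4) (2,6) (3,7) (4,6) (5,1) (6,2)

Derivation:
(0,1): no bracket -> illegal
(0,2): flips 1 -> legal
(0,3): no bracket -> illegal
(1,1): flips 1 -> legal
(1,4): no bracket -> illegal
(2,1): no bracket -> illegal
(2,4): flips 2 -> legal
(2,5): no bracket -> illegal
(2,6): flips 1 -> legal
(2,7): no bracket -> illegal
(3,2): no bracket -> illegal
(3,7): flips 3 -> legal
(4,1): no bracket -> illegal
(4,6): flips 1 -> legal
(4,7): no bracket -> illegal
(5,1): flips 1 -> legal
(5,4): no bracket -> illegal
(5,5): no bracket -> illegal
(5,6): no bracket -> illegal
(6,1): no bracket -> illegal
(6,2): flips 1 -> legal
(6,3): no bracket -> illegal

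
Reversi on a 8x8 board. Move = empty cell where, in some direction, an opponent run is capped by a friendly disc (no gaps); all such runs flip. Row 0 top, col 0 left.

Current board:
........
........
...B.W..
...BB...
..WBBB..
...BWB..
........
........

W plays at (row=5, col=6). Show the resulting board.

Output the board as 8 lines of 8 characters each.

Place W at (5,6); scan 8 dirs for brackets.
Dir NW: opp run (4,5) (3,4) (2,3), next='.' -> no flip
Dir N: first cell '.' (not opp) -> no flip
Dir NE: first cell '.' (not opp) -> no flip
Dir W: opp run (5,5) capped by W -> flip
Dir E: first cell '.' (not opp) -> no flip
Dir SW: first cell '.' (not opp) -> no flip
Dir S: first cell '.' (not opp) -> no flip
Dir SE: first cell '.' (not opp) -> no flip
All flips: (5,5)

Answer: ........
........
...B.W..
...BB...
..WBBB..
...BWWW.
........
........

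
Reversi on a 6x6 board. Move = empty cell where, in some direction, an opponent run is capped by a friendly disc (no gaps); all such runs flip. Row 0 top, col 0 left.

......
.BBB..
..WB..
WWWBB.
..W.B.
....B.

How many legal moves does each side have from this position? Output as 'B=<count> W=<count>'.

Answer: B=5 W=7

Derivation:
-- B to move --
(2,0): no bracket -> illegal
(2,1): flips 1 -> legal
(4,0): flips 2 -> legal
(4,1): flips 1 -> legal
(4,3): no bracket -> illegal
(5,1): flips 1 -> legal
(5,2): flips 3 -> legal
(5,3): no bracket -> illegal
B mobility = 5
-- W to move --
(0,0): flips 1 -> legal
(0,1): no bracket -> illegal
(0,2): flips 1 -> legal
(0,3): no bracket -> illegal
(0,4): flips 1 -> legal
(1,0): no bracket -> illegal
(1,4): flips 1 -> legal
(2,0): no bracket -> illegal
(2,1): no bracket -> illegal
(2,4): flips 2 -> legal
(2,5): no bracket -> illegal
(3,5): flips 2 -> legal
(4,3): no bracket -> illegal
(4,5): no bracket -> illegal
(5,3): no bracket -> illegal
(5,5): flips 2 -> legal
W mobility = 7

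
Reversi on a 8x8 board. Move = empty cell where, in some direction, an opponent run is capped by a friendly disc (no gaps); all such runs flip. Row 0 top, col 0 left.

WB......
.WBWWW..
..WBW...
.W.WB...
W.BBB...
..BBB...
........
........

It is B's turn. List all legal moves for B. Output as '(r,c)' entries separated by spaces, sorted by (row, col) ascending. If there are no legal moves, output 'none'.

Answer: (0,3) (0,4) (0,5) (0,6) (1,0) (1,6) (2,0) (2,1) (2,5) (3,2)

Derivation:
(0,2): no bracket -> illegal
(0,3): flips 1 -> legal
(0,4): flips 2 -> legal
(0,5): flips 1 -> legal
(0,6): flips 3 -> legal
(1,0): flips 1 -> legal
(1,6): flips 3 -> legal
(2,0): flips 1 -> legal
(2,1): flips 2 -> legal
(2,5): flips 1 -> legal
(2,6): no bracket -> illegal
(3,0): no bracket -> illegal
(3,2): flips 2 -> legal
(3,5): no bracket -> illegal
(4,1): no bracket -> illegal
(5,0): no bracket -> illegal
(5,1): no bracket -> illegal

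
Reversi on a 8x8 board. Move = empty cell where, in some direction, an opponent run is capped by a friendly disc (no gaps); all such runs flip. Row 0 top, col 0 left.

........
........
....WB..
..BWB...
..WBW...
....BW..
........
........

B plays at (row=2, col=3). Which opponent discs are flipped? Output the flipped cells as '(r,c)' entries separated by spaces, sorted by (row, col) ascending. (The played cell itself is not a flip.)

Dir NW: first cell '.' (not opp) -> no flip
Dir N: first cell '.' (not opp) -> no flip
Dir NE: first cell '.' (not opp) -> no flip
Dir W: first cell '.' (not opp) -> no flip
Dir E: opp run (2,4) capped by B -> flip
Dir SW: first cell 'B' (not opp) -> no flip
Dir S: opp run (3,3) capped by B -> flip
Dir SE: first cell 'B' (not opp) -> no flip

Answer: (2,4) (3,3)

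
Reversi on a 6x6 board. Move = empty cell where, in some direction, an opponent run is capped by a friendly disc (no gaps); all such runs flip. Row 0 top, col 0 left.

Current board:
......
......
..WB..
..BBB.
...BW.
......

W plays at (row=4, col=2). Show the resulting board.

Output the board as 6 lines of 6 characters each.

Place W at (4,2); scan 8 dirs for brackets.
Dir NW: first cell '.' (not opp) -> no flip
Dir N: opp run (3,2) capped by W -> flip
Dir NE: opp run (3,3), next='.' -> no flip
Dir W: first cell '.' (not opp) -> no flip
Dir E: opp run (4,3) capped by W -> flip
Dir SW: first cell '.' (not opp) -> no flip
Dir S: first cell '.' (not opp) -> no flip
Dir SE: first cell '.' (not opp) -> no flip
All flips: (3,2) (4,3)

Answer: ......
......
..WB..
..WBB.
..WWW.
......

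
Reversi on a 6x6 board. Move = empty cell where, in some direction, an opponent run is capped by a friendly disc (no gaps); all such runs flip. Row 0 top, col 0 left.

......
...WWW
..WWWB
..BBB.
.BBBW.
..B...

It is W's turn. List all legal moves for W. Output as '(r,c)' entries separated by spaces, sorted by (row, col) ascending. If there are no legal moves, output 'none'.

Answer: (3,5) (4,0) (4,5) (5,0) (5,1) (5,3)

Derivation:
(2,1): no bracket -> illegal
(3,0): no bracket -> illegal
(3,1): no bracket -> illegal
(3,5): flips 1 -> legal
(4,0): flips 3 -> legal
(4,5): flips 1 -> legal
(5,0): flips 2 -> legal
(5,1): flips 2 -> legal
(5,3): flips 2 -> legal
(5,4): no bracket -> illegal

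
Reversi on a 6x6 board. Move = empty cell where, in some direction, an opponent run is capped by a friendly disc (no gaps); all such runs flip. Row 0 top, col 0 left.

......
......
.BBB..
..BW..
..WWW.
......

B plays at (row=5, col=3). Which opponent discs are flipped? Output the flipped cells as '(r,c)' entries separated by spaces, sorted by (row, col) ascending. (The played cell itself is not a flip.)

Dir NW: opp run (4,2), next='.' -> no flip
Dir N: opp run (4,3) (3,3) capped by B -> flip
Dir NE: opp run (4,4), next='.' -> no flip
Dir W: first cell '.' (not opp) -> no flip
Dir E: first cell '.' (not opp) -> no flip
Dir SW: edge -> no flip
Dir S: edge -> no flip
Dir SE: edge -> no flip

Answer: (3,3) (4,3)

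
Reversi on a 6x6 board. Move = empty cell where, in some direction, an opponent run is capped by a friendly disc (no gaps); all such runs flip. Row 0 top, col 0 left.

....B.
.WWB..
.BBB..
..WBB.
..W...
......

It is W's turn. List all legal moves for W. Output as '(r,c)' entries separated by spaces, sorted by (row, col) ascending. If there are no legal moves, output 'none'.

Answer: (1,0) (1,4) (2,4) (3,0) (3,1) (3,5) (4,4) (4,5)

Derivation:
(0,2): no bracket -> illegal
(0,3): no bracket -> illegal
(0,5): no bracket -> illegal
(1,0): flips 1 -> legal
(1,4): flips 2 -> legal
(1,5): no bracket -> illegal
(2,0): no bracket -> illegal
(2,4): flips 1 -> legal
(2,5): no bracket -> illegal
(3,0): flips 1 -> legal
(3,1): flips 1 -> legal
(3,5): flips 2 -> legal
(4,3): no bracket -> illegal
(4,4): flips 2 -> legal
(4,5): flips 2 -> legal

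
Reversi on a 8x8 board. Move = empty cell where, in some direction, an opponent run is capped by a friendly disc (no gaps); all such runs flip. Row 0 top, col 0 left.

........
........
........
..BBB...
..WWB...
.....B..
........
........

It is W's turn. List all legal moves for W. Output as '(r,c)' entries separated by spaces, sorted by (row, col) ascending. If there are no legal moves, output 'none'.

Answer: (2,1) (2,2) (2,3) (2,4) (2,5) (4,5)

Derivation:
(2,1): flips 1 -> legal
(2,2): flips 1 -> legal
(2,3): flips 1 -> legal
(2,4): flips 1 -> legal
(2,5): flips 1 -> legal
(3,1): no bracket -> illegal
(3,5): no bracket -> illegal
(4,1): no bracket -> illegal
(4,5): flips 1 -> legal
(4,6): no bracket -> illegal
(5,3): no bracket -> illegal
(5,4): no bracket -> illegal
(5,6): no bracket -> illegal
(6,4): no bracket -> illegal
(6,5): no bracket -> illegal
(6,6): no bracket -> illegal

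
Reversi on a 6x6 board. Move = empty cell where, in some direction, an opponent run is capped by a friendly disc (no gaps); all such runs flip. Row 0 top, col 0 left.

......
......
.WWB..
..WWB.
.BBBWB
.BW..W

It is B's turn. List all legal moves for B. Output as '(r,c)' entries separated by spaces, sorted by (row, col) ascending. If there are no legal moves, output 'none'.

(1,0): flips 2 -> legal
(1,1): no bracket -> illegal
(1,2): flips 2 -> legal
(1,3): no bracket -> illegal
(2,0): flips 2 -> legal
(2,4): flips 1 -> legal
(3,0): no bracket -> illegal
(3,1): flips 2 -> legal
(3,5): no bracket -> illegal
(5,3): flips 1 -> legal
(5,4): flips 1 -> legal

Answer: (1,0) (1,2) (2,0) (2,4) (3,1) (5,3) (5,4)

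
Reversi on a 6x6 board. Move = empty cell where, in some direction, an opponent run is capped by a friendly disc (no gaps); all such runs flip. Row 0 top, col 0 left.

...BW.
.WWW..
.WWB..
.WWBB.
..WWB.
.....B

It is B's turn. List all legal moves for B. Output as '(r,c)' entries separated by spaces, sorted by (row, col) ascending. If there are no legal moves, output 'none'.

Answer: (0,0) (0,1) (0,5) (2,0) (3,0) (4,1) (5,1) (5,2) (5,3)

Derivation:
(0,0): flips 2 -> legal
(0,1): flips 1 -> legal
(0,2): no bracket -> illegal
(0,5): flips 1 -> legal
(1,0): no bracket -> illegal
(1,4): no bracket -> illegal
(1,5): no bracket -> illegal
(2,0): flips 2 -> legal
(2,4): no bracket -> illegal
(3,0): flips 4 -> legal
(4,0): no bracket -> illegal
(4,1): flips 3 -> legal
(5,1): flips 1 -> legal
(5,2): flips 1 -> legal
(5,3): flips 1 -> legal
(5,4): no bracket -> illegal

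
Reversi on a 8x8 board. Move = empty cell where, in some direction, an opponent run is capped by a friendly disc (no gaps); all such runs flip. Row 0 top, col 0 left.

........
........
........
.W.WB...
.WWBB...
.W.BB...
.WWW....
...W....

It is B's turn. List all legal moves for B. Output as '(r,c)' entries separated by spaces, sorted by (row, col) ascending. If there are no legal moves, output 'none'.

Answer: (2,0) (2,2) (2,3) (3,2) (4,0) (7,1) (7,2)

Derivation:
(2,0): flips 2 -> legal
(2,1): no bracket -> illegal
(2,2): flips 1 -> legal
(2,3): flips 1 -> legal
(2,4): no bracket -> illegal
(3,0): no bracket -> illegal
(3,2): flips 1 -> legal
(4,0): flips 2 -> legal
(5,0): no bracket -> illegal
(5,2): no bracket -> illegal
(6,0): no bracket -> illegal
(6,4): no bracket -> illegal
(7,0): no bracket -> illegal
(7,1): flips 1 -> legal
(7,2): flips 1 -> legal
(7,4): no bracket -> illegal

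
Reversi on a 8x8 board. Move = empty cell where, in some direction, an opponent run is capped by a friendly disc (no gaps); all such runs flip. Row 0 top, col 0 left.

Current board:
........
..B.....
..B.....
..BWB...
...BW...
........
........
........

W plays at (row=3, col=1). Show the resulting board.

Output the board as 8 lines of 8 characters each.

Place W at (3,1); scan 8 dirs for brackets.
Dir NW: first cell '.' (not opp) -> no flip
Dir N: first cell '.' (not opp) -> no flip
Dir NE: opp run (2,2), next='.' -> no flip
Dir W: first cell '.' (not opp) -> no flip
Dir E: opp run (3,2) capped by W -> flip
Dir SW: first cell '.' (not opp) -> no flip
Dir S: first cell '.' (not opp) -> no flip
Dir SE: first cell '.' (not opp) -> no flip
All flips: (3,2)

Answer: ........
..B.....
..B.....
.WWWB...
...BW...
........
........
........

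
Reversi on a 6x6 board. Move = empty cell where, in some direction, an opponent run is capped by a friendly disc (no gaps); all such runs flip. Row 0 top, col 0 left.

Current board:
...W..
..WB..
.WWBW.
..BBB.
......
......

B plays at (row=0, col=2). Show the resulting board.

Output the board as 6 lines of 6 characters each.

Answer: ..BW..
..BB..
.WBBW.
..BBB.
......
......

Derivation:
Place B at (0,2); scan 8 dirs for brackets.
Dir NW: edge -> no flip
Dir N: edge -> no flip
Dir NE: edge -> no flip
Dir W: first cell '.' (not opp) -> no flip
Dir E: opp run (0,3), next='.' -> no flip
Dir SW: first cell '.' (not opp) -> no flip
Dir S: opp run (1,2) (2,2) capped by B -> flip
Dir SE: first cell 'B' (not opp) -> no flip
All flips: (1,2) (2,2)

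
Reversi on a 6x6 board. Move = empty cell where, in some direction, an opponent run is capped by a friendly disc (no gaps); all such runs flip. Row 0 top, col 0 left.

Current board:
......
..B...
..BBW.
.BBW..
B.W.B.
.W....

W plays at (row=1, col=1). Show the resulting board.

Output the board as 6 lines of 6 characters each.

Answer: ......
.WB...
..WBW.
.BBW..
B.W.B.
.W....

Derivation:
Place W at (1,1); scan 8 dirs for brackets.
Dir NW: first cell '.' (not opp) -> no flip
Dir N: first cell '.' (not opp) -> no flip
Dir NE: first cell '.' (not opp) -> no flip
Dir W: first cell '.' (not opp) -> no flip
Dir E: opp run (1,2), next='.' -> no flip
Dir SW: first cell '.' (not opp) -> no flip
Dir S: first cell '.' (not opp) -> no flip
Dir SE: opp run (2,2) capped by W -> flip
All flips: (2,2)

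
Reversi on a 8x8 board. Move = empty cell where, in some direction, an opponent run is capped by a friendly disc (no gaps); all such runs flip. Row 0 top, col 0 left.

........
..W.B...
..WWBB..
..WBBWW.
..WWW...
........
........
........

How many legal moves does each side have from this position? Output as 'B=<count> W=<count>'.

Answer: B=15 W=8

Derivation:
-- B to move --
(0,1): flips 2 -> legal
(0,2): no bracket -> illegal
(0,3): no bracket -> illegal
(1,1): flips 1 -> legal
(1,3): flips 1 -> legal
(2,1): flips 2 -> legal
(2,6): no bracket -> illegal
(2,7): no bracket -> illegal
(3,1): flips 1 -> legal
(3,7): flips 2 -> legal
(4,1): flips 2 -> legal
(4,5): flips 1 -> legal
(4,6): flips 1 -> legal
(4,7): flips 1 -> legal
(5,1): flips 1 -> legal
(5,2): flips 1 -> legal
(5,3): flips 1 -> legal
(5,4): flips 1 -> legal
(5,5): flips 1 -> legal
B mobility = 15
-- W to move --
(0,3): flips 2 -> legal
(0,4): flips 3 -> legal
(0,5): flips 1 -> legal
(1,3): flips 1 -> legal
(1,5): flips 3 -> legal
(1,6): flips 2 -> legal
(2,6): flips 2 -> legal
(4,5): flips 1 -> legal
W mobility = 8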